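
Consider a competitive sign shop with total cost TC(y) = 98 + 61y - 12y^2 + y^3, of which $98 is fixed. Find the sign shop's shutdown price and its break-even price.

AVC = 61 - 12y + y^2; minimized at y = 6, giving min AVC = $25. That is the shutdown price.
ATC = 98/y + 61 - 12y + y^2. Setting dATC/dy = −98/y^2 − 12 + 2y = 0 gives y = 7 (since 2·7^3 − 12·7^2 = 98).
min ATC = 98/7 + 61 − 12·7 + 7^2 = $40. That is the break-even price.
For $25 ≤ P < $40 the firm produces at a loss; below $25 it shuts down.

Shutdown price = $25; break-even price = $40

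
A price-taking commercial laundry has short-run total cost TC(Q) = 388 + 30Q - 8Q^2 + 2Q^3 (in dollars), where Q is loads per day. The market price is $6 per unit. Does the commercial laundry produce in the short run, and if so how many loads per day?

Shut down

Strip out fixed cost: VC = 30Q - 8Q^2 + 2Q^3. Then AVC = 30 - 8Q + 2Q^2 and MC = 30 - 16Q + 6Q^2.
AVC hits its minimum where MC = AVC, at Q = 2, giving min AVC = 30 - 8·2 + 2·2^2 = $22.
With P < min AVC ($6 < $22), every unit sold adds to the loss.
Best response: produce nothing and absorb the $388 fixed cost.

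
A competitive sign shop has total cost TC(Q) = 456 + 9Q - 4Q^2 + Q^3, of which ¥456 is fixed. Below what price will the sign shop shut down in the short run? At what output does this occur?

¥5 per unit, at Q = 2

Short-run supply begins at min AVC. From VC = 9Q - 4Q^2 + Q^3, AVC = 9 - 4Q + Q^2.
dAVC/dQ = -4 + 2Q = 0 gives Q = 2. min AVC = 9 - 4·2 + 2^2 = 5.
The firm shuts down for any P below ¥5.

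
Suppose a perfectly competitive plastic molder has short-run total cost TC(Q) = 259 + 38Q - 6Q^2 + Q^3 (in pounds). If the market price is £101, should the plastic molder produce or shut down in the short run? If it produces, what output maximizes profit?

Produce at Q = 7

From TC, MC = TC'(Q) = 38 - 12Q + 3Q^2 and AVC = VC/Q = 38 - 6Q + Q^2.
AVC is minimized where dAVC/dQ = -6 + 2Q = 0, at Q = 3; min AVC = 38 - 6·3 + 3^2 = £29.
Since P = £101 ≥ min AVC = £29, price covers variable cost and the firm should produce.
P = MC gives -63 - 12Q + 3Q^2 = 0, with roots -3 and 7. Take the larger (rising MC): Q* = 7.
Check: AVC at Q = 7 is £45 ≤ P, so revenue covers variable cost.
Profit = P·Q − TC = 101·7 − 574 = £133.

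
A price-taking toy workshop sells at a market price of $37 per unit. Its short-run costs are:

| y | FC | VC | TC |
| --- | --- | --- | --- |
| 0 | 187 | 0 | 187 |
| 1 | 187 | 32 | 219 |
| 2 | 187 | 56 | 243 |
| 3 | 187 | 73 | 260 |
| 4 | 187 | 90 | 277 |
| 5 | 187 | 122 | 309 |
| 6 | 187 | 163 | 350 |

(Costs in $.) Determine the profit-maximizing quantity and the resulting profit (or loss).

y = 5; profit = -$124

Tabulate TR − TC: y=0: -187; y=1: -182; y=2: -169; y=3: -149; y=4: -129; y=5: -124; y=6: -128.
Profit is maximized at y = 5. AVC there is 122/5 = $24.40 ≤ P, so producing beats shutting down (which would give -$187).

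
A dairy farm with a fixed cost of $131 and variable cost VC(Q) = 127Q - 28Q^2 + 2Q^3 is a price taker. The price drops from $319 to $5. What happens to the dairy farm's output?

Output falls from 12 to 0 (the firm shuts down)

MC = 127 - 56Q + 6Q^2; the shutdown threshold is min AVC = $29 (at Q = 7).
At P = $319 ≥ min AVC, set P = MC on the rising branch: Q = 12.
At P = $5 < min AVC = $29, price no longer covers variable cost at any output, so the firm shuts down: Q = 0.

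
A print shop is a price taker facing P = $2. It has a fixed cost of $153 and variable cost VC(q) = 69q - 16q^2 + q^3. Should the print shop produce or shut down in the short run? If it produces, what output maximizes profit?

Shut down

Variable cost is VC = 69q - 16q^2 + q^3, so AVC = VC/q = 69 - 16q + q^2 and MC = dTC/dq = 69 - 32q + 3q^2.
AVC hits its minimum where MC = AVC, at q = 8, giving min AVC = 69 - 16·8 + 8^2 = $5.
Since P = $2 < min AVC = $5, price fails to cover variable cost at any output.
Best response: produce nothing and absorb the $153 fixed cost.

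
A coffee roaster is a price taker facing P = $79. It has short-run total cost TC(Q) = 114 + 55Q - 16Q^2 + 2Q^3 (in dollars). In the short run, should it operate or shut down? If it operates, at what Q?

Produce at Q = 6

From TC, MC = TC'(Q) = 55 - 32Q + 6Q^2 and AVC = VC/Q = 55 - 16Q + 2Q^2.
AVC is minimized where dAVC/dQ = -16 + 4Q = 0, at Q = 4; min AVC = 55 - 16·4 + 2·4^2 = $23.
P = $79 exceeds min AVC = $23, so the firm stays open.
P = MC gives -24 - 32Q + 6Q^2 = 0, with roots -2/3 and 6. Take the larger (rising MC): Q* = 6.
Check: AVC at Q = 6 is $31 ≤ P, so revenue covers variable cost.
Profit = P·Q − TC = 79·6 − 300 = $174.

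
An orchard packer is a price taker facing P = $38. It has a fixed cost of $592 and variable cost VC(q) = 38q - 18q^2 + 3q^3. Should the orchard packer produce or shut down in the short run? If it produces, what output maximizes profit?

Produce at q = 4

Variable cost is VC = 38q - 18q^2 + 3q^3, so AVC = VC/q = 38 - 18q + 3q^2 and MC = dTC/dq = 38 - 36q + 9q^2.
The AVC parabola has its vertex at q = 18/6 = 3, where AVC = 38 - 18·3 + 3·3^2 = $11.
Since P = $38 ≥ min AVC = $11, price covers variable cost and the firm should produce.
P = MC gives -36q + 9q^2 = 0, with roots 0 and 4. Take the larger (rising MC): q* = 4.
Check: AVC at q = 4 is $14 ≤ P, so revenue covers variable cost.
Profit = P·q − TC = 38·4 − 648 = -$496, a loss, but smaller than the $592 fixed cost the firm would lose by shutting down.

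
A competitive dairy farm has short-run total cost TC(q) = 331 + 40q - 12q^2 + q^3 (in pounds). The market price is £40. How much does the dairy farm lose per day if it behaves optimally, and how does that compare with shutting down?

AVC = 40 - 12q + q^2; min AVC = £4 at q = 6. Since P = £40 ≥ min AVC, the firm produces.
With MC = 40 - 24q + 3q^2, P = MC on the upward-sloping part at q* = 8.
TR = 40·8 = 320. TC = 331 + 64 = 395. Profit = 320 − 395 = -£75.
That loss of £75 beats the £331 the firm would lose by shutting down; producing recovers £256 of fixed cost.

Profit = -£75 at q = 8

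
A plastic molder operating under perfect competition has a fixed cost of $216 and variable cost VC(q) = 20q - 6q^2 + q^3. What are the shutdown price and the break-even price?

Shutdown price = $11; break-even price = $56

Shutdown price = min AVC. AVC = 20 - 6q + q^2, with vertex at q = 3 and minimum $11.
ATC = 216/q + 20 - 6q + q^2. Setting dATC/dq = −216/q^2 − 6 + 2q = 0 gives q = 6 (since 2·6^3 − 6·6^2 = 216).
min ATC = 216/6 + 20 − 6·6 + 6^2 = $56. That is the break-even price.
For $11 ≤ P < $56 the firm produces at a loss; below $11 it shuts down.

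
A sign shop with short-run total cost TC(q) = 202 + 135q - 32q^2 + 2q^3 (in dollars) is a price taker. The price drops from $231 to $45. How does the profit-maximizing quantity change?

AVC = 135 - 32q + 2q^2, minimized at q = 8 where min AVC = $7. MC = 135 - 64q + 6q^2.
At P = $231 ≥ min AVC, set P = MC on the rising branch: q = 12.
At P = $45 ≥ min AVC, set P = MC: q = 9. The firm stays open but cuts output.

Output falls from 12 to 9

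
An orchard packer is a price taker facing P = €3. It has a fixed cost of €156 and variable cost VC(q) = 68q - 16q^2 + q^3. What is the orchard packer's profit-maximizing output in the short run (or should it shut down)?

Shut down

Strip out fixed cost: VC = 68q - 16q^2 + q^3. Then AVC = 68 - 16q + q^2 and MC = 68 - 32q + 3q^2.
The AVC parabola has its vertex at q = 16/2 = 8, where AVC = 68 - 16·8 + 8^2 = €4.
Since P = €3 < min AVC = €4, price fails to cover variable cost at any output.
The firm minimizes its loss by shutting down and losing only its fixed cost of €156.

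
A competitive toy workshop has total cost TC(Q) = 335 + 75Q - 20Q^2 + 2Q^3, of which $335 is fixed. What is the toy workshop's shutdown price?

The shutdown price is the minimum of AVC. VC = 75Q - 20Q^2 + 2Q^3, so AVC = 75 - 20Q + 2Q^2.
dAVC/dQ = -20 + 4Q = 0 gives Q = 5. min AVC = 75 - 20·5 + 2·5^2 = 25.
So the shutdown price is $25.

$25 per unit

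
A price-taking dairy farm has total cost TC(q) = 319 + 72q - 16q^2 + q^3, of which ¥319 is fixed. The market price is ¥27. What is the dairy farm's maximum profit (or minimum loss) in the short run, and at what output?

AVC = 72 - 16q + q^2 has its minimum ¥8 at q = 8; price ¥27 clears that bar, so the firm operates.
With MC = 72 - 32q + 3q^2, P = MC on the upward-sloping part at q* = 9.
TR = 27·9 = 243. TC = 319 + 81 = 400. Profit = 243 − 400 = -¥157.
That loss of ¥157 beats the ¥319 the firm would lose by shutting down; producing recovers ¥162 of fixed cost.

Profit = -¥157 at q = 9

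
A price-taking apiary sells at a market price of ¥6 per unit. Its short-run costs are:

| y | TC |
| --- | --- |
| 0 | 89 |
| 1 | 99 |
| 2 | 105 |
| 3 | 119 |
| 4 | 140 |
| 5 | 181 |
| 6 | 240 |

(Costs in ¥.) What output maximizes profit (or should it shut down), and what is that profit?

y = 0 (shut down); profit = -¥89

Profit at each row (π = 6y − TC): y=0: -89; y=1: -93; y=2: -93; y=3: -101; y=4: -116; y=5: -151; y=6: -204.
Profit is highest at y = 0. Equivalently, the lowest AVC in the table is 16/2 ≈ ¥8 at y = 2, and P = ¥6 falls below it — price never covers variable cost, so the firm shuts down and loses only its fixed cost.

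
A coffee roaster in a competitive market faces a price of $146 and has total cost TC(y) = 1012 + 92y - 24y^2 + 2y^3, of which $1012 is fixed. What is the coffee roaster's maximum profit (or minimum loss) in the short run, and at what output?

Profit = -$40 at y = 9

AVC = 92 - 24y + 2y^2; min AVC = $20 at y = 6. Since P = $146 ≥ min AVC, the firm produces.
With MC = 92 - 48y + 6y^2, P = MC on the upward-sloping part at y* = 9.
TR = 146·9 = 1314. TC = 1012 + 342 = 1354. Profit = 1314 − 1354 = -$40.
Shutting down would mean losing the fixed cost of $1012, so operating at a loss of $40 is better by $972.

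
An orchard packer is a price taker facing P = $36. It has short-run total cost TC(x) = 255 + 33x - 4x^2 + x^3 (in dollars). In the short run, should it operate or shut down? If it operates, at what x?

Produce at x = 3

From TC, MC = TC'(x) = 33 - 8x + 3x^2 and AVC = VC/x = 33 - 4x + x^2.
The AVC parabola has its vertex at x = 4/2 = 2, where AVC = 33 - 4·2 + 2^2 = $29.
P = $36 exceeds min AVC = $29, so the firm stays open.
Set P = MC: 36 = 33 - 8x + 3x^2 → -3 - 8x + 3x^2 = 0. The roots are x = -1/3 and x = 3; the profit-maximizing output is on the rising part of MC, so x* = 3.
Check: AVC at x = 3 is $30 ≤ P, so revenue covers variable cost.
Profit = P·x − TC = 36·3 − 345 = -$237, a loss, but smaller than the $255 fixed cost the firm would lose by shutting down.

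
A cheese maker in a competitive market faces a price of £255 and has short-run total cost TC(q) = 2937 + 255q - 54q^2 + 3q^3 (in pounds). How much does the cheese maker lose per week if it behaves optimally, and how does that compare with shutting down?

Profit = -£345 at q = 12

AVC = 255 - 54q + 3q^2; min AVC = £12 at q = 9. Since P = £255 ≥ min AVC, the firm produces.
MC = 255 - 108q + 9q^2. Setting P = MC and taking the root on the rising branch gives q* = 12.
TR = 255·12 = 3060. TC = 2937 + 468 = 3405. Profit = 3060 − 3405 = -£345.
Shutting down would mean losing the fixed cost of £2937, so operating at a loss of £345 is better by £2592.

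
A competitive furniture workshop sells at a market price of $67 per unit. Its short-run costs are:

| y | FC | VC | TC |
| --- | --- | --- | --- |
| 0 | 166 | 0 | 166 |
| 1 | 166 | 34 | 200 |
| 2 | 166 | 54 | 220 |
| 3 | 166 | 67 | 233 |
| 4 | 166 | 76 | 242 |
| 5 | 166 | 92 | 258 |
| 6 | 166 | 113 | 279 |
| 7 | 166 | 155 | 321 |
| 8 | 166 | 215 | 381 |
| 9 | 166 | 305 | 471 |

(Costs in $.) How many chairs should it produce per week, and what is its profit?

Compute π = P·y − TC at each output: y=0: -166; y=1: -133; y=2: -86; y=3: -32; y=4: 26; y=5: 77; y=6: 123; y=7: 148; y=8: 155; y=9: 132.
Profit is maximized at y = 8. AVC there is 215/8 = $26.88 ≤ P, so producing beats shutting down (which would give -$166).

y = 8; profit = $155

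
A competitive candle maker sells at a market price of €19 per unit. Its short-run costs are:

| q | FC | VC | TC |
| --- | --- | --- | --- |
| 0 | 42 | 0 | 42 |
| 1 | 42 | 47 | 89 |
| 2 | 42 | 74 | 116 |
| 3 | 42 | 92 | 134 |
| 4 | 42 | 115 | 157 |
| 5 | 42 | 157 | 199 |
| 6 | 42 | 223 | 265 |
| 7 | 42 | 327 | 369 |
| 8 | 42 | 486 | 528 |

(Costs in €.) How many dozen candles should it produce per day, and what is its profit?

Profit at each row (π = 19q − TC): q=0: -42; q=1: -70; q=2: -78; q=3: -77; q=4: -81; q=5: -104; q=6: -151; q=7: -236; q=8: -376.
Profit is highest at q = 0. Equivalently, the lowest AVC in the table is 115/4 ≈ €28.75 at q = 4, and P = €19 falls below it — price never covers variable cost, so the firm shuts down and loses only its fixed cost.

q = 0 (shut down); profit = -€42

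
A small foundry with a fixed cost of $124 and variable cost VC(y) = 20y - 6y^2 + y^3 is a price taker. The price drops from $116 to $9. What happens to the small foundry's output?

MC = 20 - 12y + 3y^2; the shutdown threshold is min AVC = $11 (at y = 3).
With P = $116 above the shutdown price, P = MC gives y = 8.
At P = $9 < min AVC = $11, price no longer covers variable cost at any output, so the firm shuts down: y = 0.

Output falls from 8 to 0 (the firm shuts down)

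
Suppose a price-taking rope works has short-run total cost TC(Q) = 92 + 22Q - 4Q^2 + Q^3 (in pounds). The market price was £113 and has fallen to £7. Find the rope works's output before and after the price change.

AVC = 22 - 4Q + Q^2, minimized at Q = 2 where min AVC = £18. MC = 22 - 8Q + 3Q^2.
With P = £113 above the shutdown price, P = MC gives Q = 7.
At P = £7 < min AVC = £18, price no longer covers variable cost at any output, so the firm shuts down: Q = 0.

Output falls from 7 to 0 (the firm shuts down)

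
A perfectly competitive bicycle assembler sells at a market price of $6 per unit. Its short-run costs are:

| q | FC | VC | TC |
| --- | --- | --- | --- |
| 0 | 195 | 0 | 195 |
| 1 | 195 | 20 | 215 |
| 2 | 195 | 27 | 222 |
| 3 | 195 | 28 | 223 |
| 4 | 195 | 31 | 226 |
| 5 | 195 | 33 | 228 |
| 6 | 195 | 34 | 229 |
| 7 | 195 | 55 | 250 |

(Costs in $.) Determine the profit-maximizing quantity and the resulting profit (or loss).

Tabulate TR − TC: q=0: -195; q=1: -209; q=2: -210; q=3: -205; q=4: -202; q=5: -198; q=6: -193; q=7: -208.
Profit is maximized at q = 6. AVC there is 34/6 = $5.67 ≤ P, so producing beats shutting down (which would give -$195).

q = 6; profit = -$193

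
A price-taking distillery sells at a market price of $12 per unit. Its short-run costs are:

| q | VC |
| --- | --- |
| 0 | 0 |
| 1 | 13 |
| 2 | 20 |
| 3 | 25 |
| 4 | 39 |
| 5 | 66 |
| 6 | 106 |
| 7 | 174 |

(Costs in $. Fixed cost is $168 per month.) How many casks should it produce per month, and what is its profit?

Compute π = P·q − TC at each output: q=0: -168; q=1: -169; q=2: -164; q=3: -157; q=4: -159; q=5: -174; q=6: -202; q=7: -258.
Profit is maximized at q = 3. AVC there is 25/3 = $8.33 ≤ P, so producing beats shutting down (which would give -$168).

q = 3; profit = -$157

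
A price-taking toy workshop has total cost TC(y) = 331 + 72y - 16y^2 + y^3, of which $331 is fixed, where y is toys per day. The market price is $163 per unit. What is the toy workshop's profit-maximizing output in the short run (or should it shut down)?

Strip out fixed cost: VC = 72y - 16y^2 + y^3. Then AVC = 72 - 16y + y^2 and MC = 72 - 32y + 3y^2.
The AVC parabola has its vertex at y = 16/2 = 8, where AVC = 72 - 16·8 + 8^2 = $8.
Since P = $163 ≥ min AVC = $8, price covers variable cost and the firm should produce.
P = MC gives -91 - 32y + 3y^2 = 0, with roots -7/3 and 13. Take the larger (rising MC): y* = 13.
Check: AVC at y = 13 is $33 ≤ P, so revenue covers variable cost.
Profit = P·y − TC = 163·13 − 760 = $1359.

Produce at y = 13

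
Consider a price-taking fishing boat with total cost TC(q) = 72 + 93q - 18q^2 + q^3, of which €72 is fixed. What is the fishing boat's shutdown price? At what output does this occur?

Short-run supply begins at min AVC. From VC = 93q - 18q^2 + q^3, AVC = 93 - 18q + q^2.
At the minimum of AVC, MC = AVC. MC = 93 - 36q + 3q^2; setting MC = AVC gives 2q^2 - 18q = 0, so q = 9. min AVC = 12.
For P < €12 the firm produces nothing.

€12 per unit, at q = 9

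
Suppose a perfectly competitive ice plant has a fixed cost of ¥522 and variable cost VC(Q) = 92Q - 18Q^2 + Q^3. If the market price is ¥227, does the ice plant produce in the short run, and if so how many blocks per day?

Produce at Q = 15

Strip out fixed cost: VC = 92Q - 18Q^2 + Q^3. Then AVC = 92 - 18Q + Q^2 and MC = 92 - 36Q + 3Q^2.
AVC hits its minimum where MC = AVC, at Q = 9, giving min AVC = 92 - 18·9 + 9^2 = ¥11.
Since P = ¥227 ≥ min AVC = ¥11, price covers variable cost and the firm should produce.
P = MC gives -135 - 36Q + 3Q^2 = 0, with roots -3 and 15. Take the larger (rising MC): Q* = 15.
Check: AVC at Q = 15 is ¥47 ≤ P, so revenue covers variable cost.
Profit = P·Q − TC = 227·15 − 1227 = ¥2178.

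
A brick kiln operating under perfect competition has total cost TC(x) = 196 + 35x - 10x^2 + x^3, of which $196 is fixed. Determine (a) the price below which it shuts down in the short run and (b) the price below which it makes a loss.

Shutdown price = $10; break-even price = $42

Shutdown price = min AVC. AVC = 35 - 10x + x^2, with vertex at x = 5 and minimum $10.
ATC = 196/x + 35 - 10x + x^2. Setting dATC/dx = −196/x^2 − 10 + 2x = 0 gives x = 7 (since 2·7^3 − 10·7^2 = 196).
min ATC = 196/7 + 35 − 10·7 + 7^2 = $42. That is the break-even price.
Between these two prices the firm operates at a loss; above $42 it earns a profit.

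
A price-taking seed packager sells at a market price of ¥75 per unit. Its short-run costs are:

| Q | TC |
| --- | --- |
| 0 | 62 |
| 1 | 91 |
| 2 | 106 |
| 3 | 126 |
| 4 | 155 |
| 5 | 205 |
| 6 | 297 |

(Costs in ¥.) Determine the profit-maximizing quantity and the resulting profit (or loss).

Tabulate TR − TC: Q=0: -62; Q=1: -16; Q=2: 44; Q=3: 99; Q=4: 145; Q=5: 170; Q=6: 153.
Profit is maximized at Q = 5. AVC there is 143/5 = ¥28.60 ≤ P, so producing beats shutting down (which would give -¥62).

Q = 5; profit = ¥170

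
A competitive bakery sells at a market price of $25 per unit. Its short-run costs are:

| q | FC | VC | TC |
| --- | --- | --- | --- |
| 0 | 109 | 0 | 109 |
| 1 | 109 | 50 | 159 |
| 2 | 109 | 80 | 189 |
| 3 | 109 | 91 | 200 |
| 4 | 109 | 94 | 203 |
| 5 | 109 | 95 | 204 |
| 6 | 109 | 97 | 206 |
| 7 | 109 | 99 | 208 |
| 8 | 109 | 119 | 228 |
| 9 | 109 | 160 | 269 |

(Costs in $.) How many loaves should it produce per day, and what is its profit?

q = 8; profit = -$28

Compute π = P·q − TC at each output: q=0: -109; q=1: -134; q=2: -139; q=3: -125; q=4: -103; q=5: -79; q=6: -56; q=7: -33; q=8: -28; q=9: -44.
Profit is maximized at q = 8. AVC there is 119/8 = $14.88 ≤ P, so producing beats shutting down (which would give -$109).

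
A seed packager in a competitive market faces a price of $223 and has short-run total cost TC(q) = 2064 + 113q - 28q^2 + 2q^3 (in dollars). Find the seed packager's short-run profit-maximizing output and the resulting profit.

AVC = 113 - 28q + 2q^2; min AVC = $15 at q = 7. Since P = $223 ≥ min AVC, the firm produces.
MC = 113 - 56q + 6q^2. Setting P = MC and taking the root on the rising branch gives q* = 11.
TR = 223·11 = 2453. TC = 2064 + 517 = 2581. Profit = 2453 − 2581 = -$128.
By producing, the firm covers all variable cost plus $1936 of fixed cost; shutting down would lose the full $2064.

Profit = -$128 at q = 11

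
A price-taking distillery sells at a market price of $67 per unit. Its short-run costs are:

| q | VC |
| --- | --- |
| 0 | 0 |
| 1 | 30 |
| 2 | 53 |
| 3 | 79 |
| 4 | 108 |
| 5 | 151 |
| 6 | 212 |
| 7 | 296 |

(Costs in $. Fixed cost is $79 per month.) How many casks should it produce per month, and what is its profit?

Compute π = P·q − TC at each output: q=0: -79; q=1: -42; q=2: 2; q=3: 43; q=4: 81; q=5: 105; q=6: 111; q=7: 94.
Profit is maximized at q = 6. AVC there is 212/6 = $35.33 ≤ P, so producing beats shutting down (which would give -$79).

q = 6; profit = $111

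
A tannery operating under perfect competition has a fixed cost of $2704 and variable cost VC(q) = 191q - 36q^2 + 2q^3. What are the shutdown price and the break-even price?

Shutdown price = $29; break-even price = $269

AVC = 191 - 36q + 2q^2; minimized at q = 9, giving min AVC = $29. That is the shutdown price.
ATC = 2704/q + 191 - 36q + 2q^2. Setting dATC/dq = −2704/q^2 − 36 + 4q = 0 gives q = 13 (since 4·13^3 − 36·13^2 = 2704).
min ATC = 2704/13 + 191 − 36·13 + 2·13^2 = $269. That is the break-even price.
Between these two prices the firm operates at a loss; above $269 it earns a profit.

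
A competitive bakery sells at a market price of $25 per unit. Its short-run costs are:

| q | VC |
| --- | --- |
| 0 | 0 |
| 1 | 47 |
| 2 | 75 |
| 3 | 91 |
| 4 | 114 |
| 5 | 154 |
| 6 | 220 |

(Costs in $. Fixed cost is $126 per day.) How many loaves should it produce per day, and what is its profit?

Tabulate TR − TC: q=0: -126; q=1: -148; q=2: -151; q=3: -142; q=4: -140; q=5: -155; q=6: -196.
Profit is highest at q = 0. Equivalently, the lowest AVC in the table is 114/4 ≈ $28.50 at q = 4, and P = $25 falls below it — price never covers variable cost, so the firm shuts down and loses only its fixed cost.

q = 0 (shut down); profit = -$126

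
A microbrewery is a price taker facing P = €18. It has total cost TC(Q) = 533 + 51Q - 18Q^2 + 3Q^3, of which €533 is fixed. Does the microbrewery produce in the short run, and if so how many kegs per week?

Strip out fixed cost: VC = 51Q - 18Q^2 + 3Q^3. Then AVC = 51 - 18Q + 3Q^2 and MC = 51 - 36Q + 9Q^2.
The AVC parabola has its vertex at Q = 18/6 = 3, where AVC = 51 - 18·3 + 3·3^2 = €24.
With P < min AVC (€18 < €24), every unit sold adds to the loss.
Best response: produce nothing and absorb the €533 fixed cost.

Shut down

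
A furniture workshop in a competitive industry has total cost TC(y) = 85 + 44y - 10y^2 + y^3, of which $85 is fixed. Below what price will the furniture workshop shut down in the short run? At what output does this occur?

The firm shuts down when price falls below the minimum of average variable cost. AVC = VC/y = 44 - 10y + y^2.
At the minimum of AVC, MC = AVC. MC = 44 - 20y + 3y^2; setting MC = AVC gives 2y^2 - 10y = 0, so y = 5. min AVC = 19.
The firm shuts down for any P below $19.

$19 per unit, at y = 5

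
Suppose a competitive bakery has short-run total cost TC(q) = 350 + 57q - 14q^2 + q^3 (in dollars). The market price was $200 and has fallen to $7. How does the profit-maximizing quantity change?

AVC = 57 - 14q + q^2, minimized at q = 7 where min AVC = $8. MC = 57 - 28q + 3q^2.
At P = $200 ≥ min AVC, set P = MC on the rising branch: q = 13.
At P = $7 < min AVC = $8, price no longer covers variable cost at any output, so the firm shuts down: q = 0.

Output falls from 13 to 0 (the firm shuts down)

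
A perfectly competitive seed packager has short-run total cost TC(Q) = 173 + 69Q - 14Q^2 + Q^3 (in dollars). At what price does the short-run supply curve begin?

$20 per unit

The firm shuts down when price falls below the minimum of average variable cost. AVC = VC/Q = 69 - 14Q + Q^2.
dAVC/dQ = -14 + 2Q = 0 gives Q = 7. min AVC = 69 - 14·7 + 7^2 = 20.
So the shutdown price is $20.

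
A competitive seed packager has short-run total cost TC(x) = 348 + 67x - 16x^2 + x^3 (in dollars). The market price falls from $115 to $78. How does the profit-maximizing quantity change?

Output falls from 12 to 11

AVC = 67 - 16x + x^2, minimized at x = 8 where min AVC = $3. MC = 67 - 32x + 3x^2.
With P = $115 above the shutdown price, P = MC gives x = 12.
At P = $78 ≥ min AVC, set P = MC: x = 11. The firm stays open but cuts output.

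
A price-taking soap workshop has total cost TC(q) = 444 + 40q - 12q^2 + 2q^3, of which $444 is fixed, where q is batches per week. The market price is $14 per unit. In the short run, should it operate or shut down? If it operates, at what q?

From TC, MC = TC'(q) = 40 - 24q + 6q^2 and AVC = VC/q = 40 - 12q + 2q^2.
The AVC parabola has its vertex at q = 12/4 = 3, where AVC = 40 - 12·3 + 2·3^2 = $22.
P = $14 lies below min AVC = $22; no output level covers variable cost.
The firm minimizes its loss by shutting down and losing only its fixed cost of $444.

Shut down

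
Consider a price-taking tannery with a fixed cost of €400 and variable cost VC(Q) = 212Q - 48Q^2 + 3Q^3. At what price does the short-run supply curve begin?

The firm shuts down when price falls below the minimum of average variable cost. AVC = VC/Q = 212 - 48Q + 3Q^2.
At the minimum of AVC, MC = AVC. MC = 212 - 96Q + 9Q^2; setting MC = AVC gives 6Q^2 - 48Q = 0, so Q = 8. min AVC = 20.
So the shutdown price is €20.

€20 per unit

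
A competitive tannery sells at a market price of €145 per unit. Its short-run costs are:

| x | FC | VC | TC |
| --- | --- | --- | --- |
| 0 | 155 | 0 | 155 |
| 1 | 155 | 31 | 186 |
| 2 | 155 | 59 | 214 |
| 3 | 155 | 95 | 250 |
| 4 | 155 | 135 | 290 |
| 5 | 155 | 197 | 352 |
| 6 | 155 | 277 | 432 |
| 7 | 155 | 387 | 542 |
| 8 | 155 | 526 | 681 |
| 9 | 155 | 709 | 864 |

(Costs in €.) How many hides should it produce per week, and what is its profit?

x = 8; profit = €479

Profit at each row (π = 145x − TC): x=0: -155; x=1: -41; x=2: 76; x=3: 185; x=4: 290; x=5: 373; x=6: 438; x=7: 473; x=8: 479; x=9: 441.
Profit is maximized at x = 8. AVC there is 526/8 = €65.75 ≤ P, so producing beats shutting down (which would give -€155).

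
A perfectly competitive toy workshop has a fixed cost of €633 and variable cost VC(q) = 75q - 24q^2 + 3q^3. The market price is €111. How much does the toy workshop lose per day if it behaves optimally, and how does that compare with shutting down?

Profit = -€201 at q = 6

AVC = 75 - 24q + 3q^2 has its minimum €27 at q = 4; price €111 clears that bar, so the firm operates.
MC = 75 - 48q + 9q^2. Setting P = MC and taking the root on the rising branch gives q* = 6.
TR = 111·6 = 666. TC = 633 + 234 = 867. Profit = 666 − 867 = -€201.
That loss of €201 beats the €633 the firm would lose by shutting down; producing recovers €432 of fixed cost.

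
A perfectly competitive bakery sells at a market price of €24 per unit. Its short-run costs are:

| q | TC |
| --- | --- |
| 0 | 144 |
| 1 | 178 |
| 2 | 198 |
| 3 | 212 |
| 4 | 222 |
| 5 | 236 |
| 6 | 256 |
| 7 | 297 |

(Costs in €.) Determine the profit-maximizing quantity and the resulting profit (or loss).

Tabulate TR − TC: q=0: -144; q=1: -154; q=2: -150; q=3: -140; q=4: -126; q=5: -116; q=6: -112; q=7: -129.
Profit is maximized at q = 6. AVC there is 112/6 = €18.67 ≤ P, so producing beats shutting down (which would give -€144).

q = 6; profit = -€112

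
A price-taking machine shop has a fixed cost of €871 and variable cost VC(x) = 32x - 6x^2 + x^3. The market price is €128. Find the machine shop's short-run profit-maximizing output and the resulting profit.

Profit = -€231 at x = 8

AVC = 32 - 6x + x^2 has its minimum €23 at x = 3; price €128 clears that bar, so the firm operates.
MC = 32 - 12x + 3x^2. Setting P = MC and taking the root on the rising branch gives x* = 8.
TR = 128·8 = 1024. TC = 871 + 384 = 1255. Profit = 1024 − 1255 = -€231.
By producing, the firm covers all variable cost plus €640 of fixed cost; shutting down would lose the full €871.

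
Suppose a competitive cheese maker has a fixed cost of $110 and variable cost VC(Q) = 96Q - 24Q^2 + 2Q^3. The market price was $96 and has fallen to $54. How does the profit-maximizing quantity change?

MC = 96 - 48Q + 6Q^2; the shutdown threshold is min AVC = $24 (at Q = 6).
At P = $96 ≥ min AVC, set P = MC on the rising branch: Q = 8.
At P = $54 ≥ min AVC, set P = MC: Q = 7. The firm stays open but cuts output.

Output falls from 8 to 7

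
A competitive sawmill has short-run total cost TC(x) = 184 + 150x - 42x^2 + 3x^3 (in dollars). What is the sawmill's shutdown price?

$3 per unit

The shutdown price is the minimum of AVC. VC = 150x - 42x^2 + 3x^3, so AVC = 150 - 42x + 3x^2.
At the minimum of AVC, MC = AVC. MC = 150 - 84x + 9x^2; setting MC = AVC gives 6x^2 - 42x = 0, so x = 7. min AVC = 3.
So the shutdown price is $3.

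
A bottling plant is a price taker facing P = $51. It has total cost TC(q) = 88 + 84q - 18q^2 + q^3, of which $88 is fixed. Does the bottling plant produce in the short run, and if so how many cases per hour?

Produce at q = 11

Variable cost is VC = 84q - 18q^2 + q^3, so AVC = VC/q = 84 - 18q + q^2 and MC = dTC/dq = 84 - 36q + 3q^2.
The AVC parabola has its vertex at q = 18/2 = 9, where AVC = 84 - 18·9 + 9^2 = $3.
Because $51 ≥ $3, revenue can cover variable cost; the firm operates.
Solving P = MC: 33 - 36q + 3q^2 = 0 ⇒ q = 1 or 11. On the upward-sloping branch, q* = 11.
Check: AVC at q = 11 is $7 ≤ P, so revenue covers variable cost.
Profit = P·q − TC = 51·11 − 165 = $396.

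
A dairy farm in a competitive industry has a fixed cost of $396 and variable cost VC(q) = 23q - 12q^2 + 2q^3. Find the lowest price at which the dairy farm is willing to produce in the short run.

$5 per unit

Short-run supply begins at min AVC. From VC = 23q - 12q^2 + 2q^3, AVC = 23 - 12q + 2q^2.
At the minimum of AVC, MC = AVC. MC = 23 - 24q + 6q^2; setting MC = AVC gives 4q^2 - 12q = 0, so q = 3. min AVC = 5.
For P < $5 the firm produces nothing.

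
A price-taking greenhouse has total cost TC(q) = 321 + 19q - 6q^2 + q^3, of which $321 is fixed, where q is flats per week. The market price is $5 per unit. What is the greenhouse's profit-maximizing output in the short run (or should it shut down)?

Shut down

From TC, MC = TC'(q) = 19 - 12q + 3q^2 and AVC = VC/q = 19 - 6q + q^2.
The AVC parabola has its vertex at q = 6/2 = 3, where AVC = 19 - 6·3 + 3^2 = $10.
With P < min AVC ($5 < $10), every unit sold adds to the loss.
Best response: produce nothing and absorb the $321 fixed cost.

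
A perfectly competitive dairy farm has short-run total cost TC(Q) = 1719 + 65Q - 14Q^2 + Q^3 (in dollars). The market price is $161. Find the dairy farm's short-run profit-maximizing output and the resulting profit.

Profit = -$279 at Q = 12

AVC = 65 - 14Q + Q^2; min AVC = $16 at Q = 7. Since P = $161 ≥ min AVC, the firm produces.
MC = 65 - 28Q + 3Q^2. Setting P = MC and taking the root on the rising branch gives Q* = 12.
TR = 161·12 = 1932. TC = 1719 + 492 = 2211. Profit = 1932 − 2211 = -$279.
Shutting down would mean losing the fixed cost of $1719, so operating at a loss of $279 is better by $1440.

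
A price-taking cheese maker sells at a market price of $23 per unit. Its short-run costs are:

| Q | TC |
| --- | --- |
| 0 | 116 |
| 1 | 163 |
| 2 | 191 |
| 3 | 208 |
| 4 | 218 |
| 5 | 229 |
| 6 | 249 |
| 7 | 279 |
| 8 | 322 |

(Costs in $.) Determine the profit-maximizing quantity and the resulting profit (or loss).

Compute π = P·Q − TC at each output: Q=0: -116; Q=1: -140; Q=2: -145; Q=3: -139; Q=4: -126; Q=5: -114; Q=6: -111; Q=7: -118; Q=8: -138.
Profit is maximized at Q = 6. AVC there is 133/6 = $22.17 ≤ P, so producing beats shutting down (which would give -$116).

Q = 6; profit = -$111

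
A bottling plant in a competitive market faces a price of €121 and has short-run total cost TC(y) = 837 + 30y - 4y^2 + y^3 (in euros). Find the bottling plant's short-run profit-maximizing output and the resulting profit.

AVC = 30 - 4y + y^2; min AVC = €26 at y = 2. Since P = €121 ≥ min AVC, the firm produces.
With MC = 30 - 8y + 3y^2, P = MC on the upward-sloping part at y* = 7.
TR = 121·7 = 847. TC = 837 + 357 = 1194. Profit = 847 − 1194 = -€347.
That loss of €347 beats the €837 the firm would lose by shutting down; producing recovers €490 of fixed cost.

Profit = -€347 at y = 7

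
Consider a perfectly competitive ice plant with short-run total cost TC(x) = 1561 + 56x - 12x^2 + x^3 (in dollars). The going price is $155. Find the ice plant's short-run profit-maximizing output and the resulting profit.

Profit = -$351 at x = 11

AVC = 56 - 12x + x^2 has its minimum $20 at x = 6; price $155 clears that bar, so the firm operates.
With MC = 56 - 24x + 3x^2, P = MC on the upward-sloping part at x* = 11.
TR = 155·11 = 1705. TC = 1561 + 495 = 2056. Profit = 1705 − 2056 = -$351.
That loss of $351 beats the $1561 the firm would lose by shutting down; producing recovers $1210 of fixed cost.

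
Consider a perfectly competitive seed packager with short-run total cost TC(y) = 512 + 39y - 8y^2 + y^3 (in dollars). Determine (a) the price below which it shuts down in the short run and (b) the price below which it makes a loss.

Shutdown price = min AVC. AVC = 39 - 8y + y^2, with vertex at y = 4 and minimum $23.
ATC = 512/y + 39 - 8y + y^2. Setting dATC/dy = −512/y^2 − 8 + 2y = 0 gives y = 8 (since 2·8^3 − 8·8^2 = 512).
min ATC = 512/8 + 39 − 8·8 + 8^2 = $103. That is the break-even price.
For $23 ≤ P < $103 the firm produces at a loss; below $23 it shuts down.

Shutdown price = $23; break-even price = $103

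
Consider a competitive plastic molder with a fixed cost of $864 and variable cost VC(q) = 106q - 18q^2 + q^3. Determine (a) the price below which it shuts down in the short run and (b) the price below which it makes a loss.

Shutdown price = min AVC. AVC = 106 - 18q + q^2, with vertex at q = 9 and minimum $25.
ATC = 864/q + 106 - 18q + q^2. Setting dATC/dq = −864/q^2 − 18 + 2q = 0 gives q = 12 (since 2·12^3 − 18·12^2 = 864).
min ATC = 864/12 + 106 − 18·12 + 12^2 = $106. That is the break-even price.
For $25 ≤ P < $106 the firm produces at a loss; below $25 it shuts down.

Shutdown price = $25; break-even price = $106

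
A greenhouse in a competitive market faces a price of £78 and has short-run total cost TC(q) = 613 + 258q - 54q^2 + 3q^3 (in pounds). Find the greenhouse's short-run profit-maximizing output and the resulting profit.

AVC = 258 - 54q + 3q^2; min AVC = £15 at q = 9. Since P = £78 ≥ min AVC, the firm produces.
With MC = 258 - 108q + 9q^2, P = MC on the upward-sloping part at q* = 10.
TR = 78·10 = 780. TC = 613 + 180 = 793. Profit = 780 − 793 = -£13.
Shutting down would mean losing the fixed cost of £613, so operating at a loss of £13 is better by £600.

Profit = -£13 at q = 10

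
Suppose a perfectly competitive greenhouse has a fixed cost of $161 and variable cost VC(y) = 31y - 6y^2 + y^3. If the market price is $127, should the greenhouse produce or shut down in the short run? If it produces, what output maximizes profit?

From TC, MC = TC'(y) = 31 - 12y + 3y^2 and AVC = VC/y = 31 - 6y + y^2.
AVC is minimized where dAVC/dy = -6 + 2y = 0, at y = 3; min AVC = 31 - 6·3 + 3^2 = $22.
Because $127 ≥ $22, revenue can cover variable cost; the firm operates.
Solving P = MC: -96 - 12y + 3y^2 = 0 ⇒ y = -4 or 8. On the upward-sloping branch, y* = 8.
Check: AVC at y = 8 is $47 ≤ P, so revenue covers variable cost.
Profit = P·y − TC = 127·8 − 537 = $479.

Produce at y = 8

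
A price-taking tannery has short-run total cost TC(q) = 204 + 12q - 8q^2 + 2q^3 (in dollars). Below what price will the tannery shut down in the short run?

$4 per unit

The shutdown price is the minimum of AVC. VC = 12q - 8q^2 + 2q^3, so AVC = 12 - 8q + 2q^2.
At the minimum of AVC, MC = AVC. MC = 12 - 16q + 6q^2; setting MC = AVC gives 4q^2 - 8q = 0, so q = 2. min AVC = 4.
So the shutdown price is $4.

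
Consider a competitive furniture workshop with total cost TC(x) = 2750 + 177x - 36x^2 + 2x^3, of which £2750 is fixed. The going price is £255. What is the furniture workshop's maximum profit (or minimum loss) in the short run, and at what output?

AVC = 177 - 36x + 2x^2 has its minimum £15 at x = 9; price £255 clears that bar, so the firm operates.
With MC = 177 - 72x + 6x^2, P = MC on the upward-sloping part at x* = 13.
TR = 255·13 = 3315. TC = 2750 + 611 = 3361. Profit = 3315 − 3361 = -£46.
That loss of £46 beats the £2750 the firm would lose by shutting down; producing recovers £2704 of fixed cost.

Profit = -£46 at x = 13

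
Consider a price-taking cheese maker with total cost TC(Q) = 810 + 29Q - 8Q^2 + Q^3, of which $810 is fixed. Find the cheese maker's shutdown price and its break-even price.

Shutdown price = min AVC. AVC = 29 - 8Q + Q^2, with vertex at Q = 4 and minimum $13.
ATC = 810/Q + 29 - 8Q + Q^2. Setting dATC/dQ = −810/Q^2 − 8 + 2Q = 0 gives Q = 9 (since 2·9^3 − 8·9^2 = 810).
min ATC = 810/9 + 29 − 8·9 + 9^2 = $128. That is the break-even price.
Between these two prices the firm operates at a loss; above $128 it earns a profit.

Shutdown price = $13; break-even price = $128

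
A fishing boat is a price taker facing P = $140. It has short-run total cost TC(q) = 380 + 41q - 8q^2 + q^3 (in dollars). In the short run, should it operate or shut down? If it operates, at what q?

Produce at q = 9

From TC, MC = TC'(q) = 41 - 16q + 3q^2 and AVC = VC/q = 41 - 8q + q^2.
The AVC parabola has its vertex at q = 8/2 = 4, where AVC = 41 - 8·4 + 4^2 = $25.
P = $140 exceeds min AVC = $25, so the firm stays open.
Solving P = MC: -99 - 16q + 3q^2 = 0 ⇒ q = -11/3 or 9. On the upward-sloping branch, q* = 9.
Check: AVC at q = 9 is $50 ≤ P, so revenue covers variable cost.
Profit = P·q − TC = 140·9 − 830 = $430.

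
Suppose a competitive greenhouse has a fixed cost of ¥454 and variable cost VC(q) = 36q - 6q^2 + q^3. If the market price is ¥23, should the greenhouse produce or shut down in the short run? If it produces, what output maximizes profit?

Variable cost is VC = 36q - 6q^2 + q^3, so AVC = VC/q = 36 - 6q + q^2 and MC = dTC/dq = 36 - 12q + 3q^2.
AVC hits its minimum where MC = AVC, at q = 3, giving min AVC = 36 - 6·3 + 3^2 = ¥27.
Since P = ¥23 < min AVC = ¥27, price fails to cover variable cost at any output.
Best response: produce nothing and absorb the ¥454 fixed cost.

Shut down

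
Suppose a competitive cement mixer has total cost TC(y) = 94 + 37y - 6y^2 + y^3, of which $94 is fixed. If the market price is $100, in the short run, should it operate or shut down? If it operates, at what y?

Produce at y = 7

Variable cost is VC = 37y - 6y^2 + y^3, so AVC = VC/y = 37 - 6y + y^2 and MC = dTC/dy = 37 - 12y + 3y^2.
AVC is minimized where dAVC/dy = -6 + 2y = 0, at y = 3; min AVC = 37 - 6·3 + 3^2 = $28.
P = $100 exceeds min AVC = $28, so the firm stays open.
Set P = MC: 100 = 37 - 12y + 3y^2 → -63 - 12y + 3y^2 = 0. The roots are y = -3 and y = 7; the profit-maximizing output is on the rising part of MC, so y* = 7.
Check: AVC at y = 7 is $44 ≤ P, so revenue covers variable cost.
Profit = P·y − TC = 100·7 − 402 = $298.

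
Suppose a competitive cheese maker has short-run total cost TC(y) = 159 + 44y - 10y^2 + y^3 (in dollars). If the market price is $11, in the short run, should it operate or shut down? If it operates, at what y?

Shut down

Variable cost is VC = 44y - 10y^2 + y^3, so AVC = VC/y = 44 - 10y + y^2 and MC = dTC/dy = 44 - 20y + 3y^2.
AVC is minimized where dAVC/dy = -10 + 2y = 0, at y = 5; min AVC = 44 - 10·5 + 5^2 = $19.
Since P = $11 < min AVC = $19, price fails to cover variable cost at any output.
Shutting down limits the loss to fixed cost, $159.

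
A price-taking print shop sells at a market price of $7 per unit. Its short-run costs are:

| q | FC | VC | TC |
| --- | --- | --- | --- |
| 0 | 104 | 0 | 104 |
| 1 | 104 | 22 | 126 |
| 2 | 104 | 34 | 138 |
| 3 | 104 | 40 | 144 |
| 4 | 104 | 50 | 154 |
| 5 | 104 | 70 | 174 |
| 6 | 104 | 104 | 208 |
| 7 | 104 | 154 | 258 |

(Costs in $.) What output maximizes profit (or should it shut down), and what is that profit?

Compute π = P·q − TC at each output: q=0: -104; q=1: -119; q=2: -124; q=3: -123; q=4: -126; q=5: -139; q=6: -166; q=7: -209.
Profit is highest at q = 0. Equivalently, the lowest AVC in the table is 50/4 ≈ $12.50 at q = 4, and P = $7 falls below it — price never covers variable cost, so the firm shuts down and loses only its fixed cost.

q = 0 (shut down); profit = -$104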